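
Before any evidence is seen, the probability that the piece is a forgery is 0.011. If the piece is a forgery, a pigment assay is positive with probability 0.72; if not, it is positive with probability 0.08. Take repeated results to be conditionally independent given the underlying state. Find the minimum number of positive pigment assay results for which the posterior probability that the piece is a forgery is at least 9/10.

4

Prior odds = 0.011/0.989 = 11/989.
Likelihood ratio of a positive = 0.72/0.08 = 9.
Target odds: 0.9 ÷ 0.1 = 9.
Need (11/989) × 9ⁿ ≥ 9, i.e. 9ⁿ ≥ 8901/11.
9³ = 729 falls short of 8901/11 but 9⁴ = 6561 reaches it, so n = 4.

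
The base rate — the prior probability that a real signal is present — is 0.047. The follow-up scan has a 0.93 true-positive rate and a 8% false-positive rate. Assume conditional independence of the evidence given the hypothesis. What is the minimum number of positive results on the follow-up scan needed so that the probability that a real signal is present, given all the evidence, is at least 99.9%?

5

Prior odds = 0.047/0.953 = 47/953.
Likelihood ratio of a positive result = 0.93/0.08 = 11.625.
Target odds: 0.999 ÷ 0.001 = 999.
Need (47/953) × 11.625ⁿ ≥ 999, i.e. 11.625ⁿ ≥ 952047/47.
11.625⁴ = 74805201/4096 falls short of 952047/47 but 11.625⁵ ≈212307 reaches it, so n = 5.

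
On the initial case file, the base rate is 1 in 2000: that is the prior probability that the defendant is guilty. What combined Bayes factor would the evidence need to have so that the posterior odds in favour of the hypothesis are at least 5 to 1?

Prior odds = 0.0005/0.9995 = 1/1999.
Target odds = 5.
Required Bayes factor = 5 ÷ (1/1999) = 9995.

9995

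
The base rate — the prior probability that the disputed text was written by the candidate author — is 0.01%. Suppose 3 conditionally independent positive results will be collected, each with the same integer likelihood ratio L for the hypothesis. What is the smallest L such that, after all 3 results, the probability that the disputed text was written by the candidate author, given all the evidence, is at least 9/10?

45

Prior odds = 0.0001/0.9999 = 1/9999.
Target odds = 0.9/0.1 = 9.
Need L³ ≥ 9 ÷ (1/9999) = 89991.
44³ = 85184 < 89991 ≤ 91125 = 45³, so L = 45.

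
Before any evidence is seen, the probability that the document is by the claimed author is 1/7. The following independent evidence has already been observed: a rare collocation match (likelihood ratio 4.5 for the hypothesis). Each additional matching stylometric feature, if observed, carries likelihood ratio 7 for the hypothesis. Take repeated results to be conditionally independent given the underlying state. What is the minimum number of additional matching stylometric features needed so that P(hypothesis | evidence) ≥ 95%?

Prior odds = (1/7)/(6/7) = 1/6.
Bayes factor of the evidence already in hand = 4.5.
Odds after that evidence = (1/6) × 4.5 = 0.75.
Target odds = 0.95/0.05 = 19.
Need 7ⁿ ≥ 19 ÷ 0.75 = 76/3.
7¹ = 7 falls short of 76/3 but 7² = 49 reaches it, so n = 2.

2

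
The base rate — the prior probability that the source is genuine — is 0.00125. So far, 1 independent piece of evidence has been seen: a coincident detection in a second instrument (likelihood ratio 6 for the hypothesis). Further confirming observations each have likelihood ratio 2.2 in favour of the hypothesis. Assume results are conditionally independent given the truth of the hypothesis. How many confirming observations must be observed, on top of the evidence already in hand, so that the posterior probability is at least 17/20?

Prior odds = 0.00125/0.99875 = 1/799.
Bayes factor of the evidence already in hand = 6.
Odds after that evidence = (1/799) × 6 = 6/799.
Target odds = 0.85/0.15 = 17/3.
Need 2.2ⁿ ≥ 17/3 ÷ (6/799) = 13583/18.
2.2⁸ = 214358881/390625 falls short of 13583/18 but 2.2⁹ ≈1207.27 reaches it, so n = 9.

9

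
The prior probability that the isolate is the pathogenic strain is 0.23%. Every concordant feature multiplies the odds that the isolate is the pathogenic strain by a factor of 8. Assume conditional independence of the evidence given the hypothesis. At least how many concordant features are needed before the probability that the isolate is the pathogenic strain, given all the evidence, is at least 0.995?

Prior odds = 0.0023/0.9977 = 23/9977.
Likelihood ratio per concordant feature = 8.
Target posterior odds = 0.995/0.005 = 199.
Need (23/9977) × 8ⁿ ≥ 199, i.e. 8ⁿ ≥ 1985423/23.
8⁵ = 32768 falls short of 1985423/23 but 8⁶ = 262144 reaches it, so n = 6.

6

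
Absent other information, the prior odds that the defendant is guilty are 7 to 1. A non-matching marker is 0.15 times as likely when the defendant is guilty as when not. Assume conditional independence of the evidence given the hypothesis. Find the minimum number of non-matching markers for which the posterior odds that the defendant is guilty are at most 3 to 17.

2

Prior odds = 7.
Likelihood ratio per non-matching marker = 0.15.
Target odds = 3/17.
Require 0.15ⁿ ≤ 3/17 ÷ 7 = 3/119.
0.15¹ = 0.15 is still above 3/119 but 0.15² = 0.0225 is at or below it, so n = 2.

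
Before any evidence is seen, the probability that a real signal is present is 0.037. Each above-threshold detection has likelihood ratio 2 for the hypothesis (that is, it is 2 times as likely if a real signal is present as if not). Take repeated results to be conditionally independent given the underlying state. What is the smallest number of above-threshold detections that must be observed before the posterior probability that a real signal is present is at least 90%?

Prior odds: 0.037 ÷ 0.963 = 37/963.
Likelihood ratio per above-threshold detection = 2.
Target odds: 0.9 ÷ 0.1 = 9.
Need (37/963) × 2ⁿ ≥ 9, i.e. 2ⁿ ≥ 8667/37.
2⁷ = 128 falls short of 8667/37 but 2⁸ = 256 reaches it, so n = 8.

8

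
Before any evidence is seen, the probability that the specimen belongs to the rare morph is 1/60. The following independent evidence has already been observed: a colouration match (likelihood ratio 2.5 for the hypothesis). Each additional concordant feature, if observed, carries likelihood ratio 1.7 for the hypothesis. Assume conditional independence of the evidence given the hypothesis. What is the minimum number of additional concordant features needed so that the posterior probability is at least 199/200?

16

Prior odds = (1/60)/(59/60) = 1/59.
Bayes factor of the evidence already in hand = 2.5.
Odds after that evidence = (1/59) × 2.5 = 5/118.
Target odds = 0.995/0.005 = 199.
Need 1.7ⁿ ≥ 199 ÷ (5/118) = 4696.4.
1.7¹⁵ ≈2862.42 falls short of 4696.4 but 1.7¹⁶ ≈4866.12 reaches it, so n = 16.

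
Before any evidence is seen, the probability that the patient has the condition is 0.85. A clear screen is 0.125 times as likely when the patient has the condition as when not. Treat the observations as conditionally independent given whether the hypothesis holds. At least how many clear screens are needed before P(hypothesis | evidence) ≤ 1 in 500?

Prior odds = 0.85/0.15 = 17/3.
Likelihood ratio per clear screen = 0.125.
Target posterior odds = 0.002/0.998 = 1/499.
Need (17/3) × 0.125ⁿ ≤ 1/499, i.e. 0.125ⁿ ≤ 3/8483.
0.125³ = 0.001953125 is still above 3/8483 but 0.125⁴ = 1/4096 is at or below it, so n = 4.

4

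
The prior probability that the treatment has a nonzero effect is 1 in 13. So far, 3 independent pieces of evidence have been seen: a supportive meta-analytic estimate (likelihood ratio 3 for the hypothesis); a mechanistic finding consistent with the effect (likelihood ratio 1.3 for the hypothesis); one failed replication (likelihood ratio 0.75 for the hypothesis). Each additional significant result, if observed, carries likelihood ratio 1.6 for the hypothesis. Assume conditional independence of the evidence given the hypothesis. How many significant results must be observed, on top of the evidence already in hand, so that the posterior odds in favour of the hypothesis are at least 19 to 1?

10

Prior odds = (1/13)/(12/13) = 1/12.
Combined Bayes factor of the evidence already in hand = 3 × 1.3 × 0.75 = 2.925.
Odds after that evidence = (1/12) × 2.925 = 0.24375.
Target odds = 19.
Need 1.6ⁿ ≥ 19 ÷ 0.24375 = 3040/39.
1.6⁹ = 134217728/1953125 falls short of 3040/39 but 1.6¹⁰ ≈109.951 reaches it, so n = 10.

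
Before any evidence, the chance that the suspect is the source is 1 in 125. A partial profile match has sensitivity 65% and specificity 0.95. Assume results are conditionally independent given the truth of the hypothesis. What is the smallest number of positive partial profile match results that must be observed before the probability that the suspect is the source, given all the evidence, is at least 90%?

Prior odds: 0.008 ÷ 0.992 = 1/124.
False-positive rate = 1 − 0.95 = 0.05; likelihood ratio of a positive = 0.65/0.05 = 13.
Target odds: 0.9 ÷ 0.1 = 9.
Need (1/124) × 13ⁿ ≥ 9, i.e. 13ⁿ ≥ 1116.
13² = 169 falls short of 1116 but 13³ = 2197 reaches it, so n = 3.

3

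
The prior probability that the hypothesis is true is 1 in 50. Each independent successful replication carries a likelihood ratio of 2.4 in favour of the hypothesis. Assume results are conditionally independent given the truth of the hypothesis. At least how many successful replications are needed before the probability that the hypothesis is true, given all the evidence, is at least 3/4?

Prior odds = 0.02/0.98 = 1/49.
Likelihood ratio per successful replication = 2.4.
Target posterior odds = 0.75/0.25 = 3.
Need (1/49) × 2.4ⁿ ≥ 3, i.e. 2.4ⁿ ≥ 147.
2.4⁵ = 79.62624 falls short of 147 but 2.4⁶ = 2985984/15625 reaches it, so n = 6.

6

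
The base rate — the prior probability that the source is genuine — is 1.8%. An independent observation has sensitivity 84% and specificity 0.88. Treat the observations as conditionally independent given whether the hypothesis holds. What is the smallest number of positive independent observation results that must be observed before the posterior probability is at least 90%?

Prior odds: 0.018 ÷ 0.982 = 9/491.
False-positive rate = 1 − 0.88 = 0.12; likelihood ratio of a positive = 0.84/0.12 = 7.
Target posterior odds = 0.9/0.1 = 9.
Need (9/491) × 7ⁿ ≥ 9, i.e. 7ⁿ ≥ 491.
7³ = 343 falls short of 491 but 7⁴ = 2401 reaches it, so n = 4.

4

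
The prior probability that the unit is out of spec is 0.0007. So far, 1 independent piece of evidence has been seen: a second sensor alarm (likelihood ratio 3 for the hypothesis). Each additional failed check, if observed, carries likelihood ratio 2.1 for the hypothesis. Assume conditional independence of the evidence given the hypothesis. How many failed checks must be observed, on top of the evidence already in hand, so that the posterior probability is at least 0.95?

13

Prior odds = 0.0007/0.9993 = 7/9993.
Bayes factor of the evidence already in hand = 3.
Odds after that evidence = (7/9993) × 3 = 7/3331.
Target odds = 0.95/0.05 = 19.
Need 2.1ⁿ ≥ 19 ÷ (7/3331) = 63289/7.
2.1¹² ≈7355.83 falls short of 63289/7 but 2.1¹³ ≈15447.2 reaches it, so n = 13.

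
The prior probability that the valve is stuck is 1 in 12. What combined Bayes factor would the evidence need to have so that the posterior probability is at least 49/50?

539

Prior odds = (1/12)/(11/12) = 1/11.
Target odds = 0.98/0.02 = 49.
Required Bayes factor = 49 ÷ (1/11) = 539.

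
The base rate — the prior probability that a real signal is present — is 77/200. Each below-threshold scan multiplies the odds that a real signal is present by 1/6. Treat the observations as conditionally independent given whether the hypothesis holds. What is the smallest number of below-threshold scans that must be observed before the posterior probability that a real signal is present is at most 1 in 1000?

Prior odds: 0.385 ÷ 0.615 = 77/123.
Likelihood ratio per below-threshold scan = 1/6.
Target posterior odds = 0.001/0.999 = 1/999.
Require (1/6)ⁿ ≤ 1/999 ÷ (77/123) = 41/25641.
(1/6)³ = 1/216 is still above 41/25641 but (1/6)⁴ = 1/1296 is at or below it, so n = 4.

4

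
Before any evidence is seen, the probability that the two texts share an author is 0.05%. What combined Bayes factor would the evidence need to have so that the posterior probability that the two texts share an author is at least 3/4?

Prior odds = 0.0005/0.9995 = 1/1999.
Target odds = 0.75/0.25 = 3.
Required Bayes factor = 3 ÷ (1/1999) = 5997.

5997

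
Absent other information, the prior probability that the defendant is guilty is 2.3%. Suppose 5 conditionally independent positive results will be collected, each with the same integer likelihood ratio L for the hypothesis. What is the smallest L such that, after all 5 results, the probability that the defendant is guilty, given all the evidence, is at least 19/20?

Prior odds = 0.023/0.977 = 23/977.
Target odds = 0.95/0.05 = 19.
Need L⁵ ≥ 19 ÷ (23/977) = 18563/23.
3⁵ = 243 < 18563/23 ≤ 1024 = 4⁵, so L = 4.

4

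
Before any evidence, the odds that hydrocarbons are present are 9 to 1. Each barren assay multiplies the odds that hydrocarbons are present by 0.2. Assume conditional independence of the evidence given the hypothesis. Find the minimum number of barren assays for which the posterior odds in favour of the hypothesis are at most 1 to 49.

Prior odds = 9.
Likelihood ratio per barren assay = 0.2.
Target odds = 1/49.
Need 9 × 0.2ⁿ ≤ 1/49, i.e. 0.2ⁿ ≤ 1/441.
0.2³ = 0.008 is still above 1/441 but 0.2⁴ = 0.0016 is at or below it, so n = 4.

4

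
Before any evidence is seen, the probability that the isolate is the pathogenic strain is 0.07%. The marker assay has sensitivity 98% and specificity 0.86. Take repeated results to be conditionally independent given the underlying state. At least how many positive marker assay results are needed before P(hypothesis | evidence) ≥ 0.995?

Prior odds: 0.0007 ÷ 0.9993 = 7/9993.
False-positive rate = 1 − 0.86 = 0.14; likelihood ratio of a positive = 0.98/0.14 = 7.
Target posterior odds = 0.995/0.005 = 199.
Require 7ⁿ ≥ 199 ÷ (7/9993) = 1988607/7.
7⁶ = 117649 falls short of 1988607/7 but 7⁷ = 823543 reaches it, so n = 7.

7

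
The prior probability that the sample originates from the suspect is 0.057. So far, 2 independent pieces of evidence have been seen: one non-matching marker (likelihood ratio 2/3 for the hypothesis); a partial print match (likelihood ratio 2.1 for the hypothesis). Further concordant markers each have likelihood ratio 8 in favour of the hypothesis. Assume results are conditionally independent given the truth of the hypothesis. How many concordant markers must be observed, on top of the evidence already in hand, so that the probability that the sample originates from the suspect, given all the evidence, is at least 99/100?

Prior odds = 0.057/0.943 = 57/943.
Combined Bayes factor of the evidence already in hand = (2/3) × 2.1 = 1.4.
Odds after that evidence = (57/943) × 1.4 = 399/4715.
Target odds = 0.99/0.01 = 99.
Need 8ⁿ ≥ 99 ÷ (399/4715) = 155595/133.
8³ = 512 falls short of 155595/133 but 8⁴ = 4096 reaches it, so n = 4.

4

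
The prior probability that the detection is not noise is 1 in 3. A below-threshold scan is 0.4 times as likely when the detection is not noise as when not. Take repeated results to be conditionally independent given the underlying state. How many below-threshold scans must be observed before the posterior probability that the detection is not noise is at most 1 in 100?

5

Prior odds: (1/3) ÷ (2/3) = 0.5.
Likelihood ratio per below-threshold scan = 0.4.
Target odds: 0.01 ÷ 0.99 = 1/99.
Require 0.4ⁿ ≤ 1/99 ÷ 0.5 = 2/99.
0.4⁴ = 0.0256 is still above 2/99 but 0.4⁵ = 0.01024 is at or below it, so n = 5.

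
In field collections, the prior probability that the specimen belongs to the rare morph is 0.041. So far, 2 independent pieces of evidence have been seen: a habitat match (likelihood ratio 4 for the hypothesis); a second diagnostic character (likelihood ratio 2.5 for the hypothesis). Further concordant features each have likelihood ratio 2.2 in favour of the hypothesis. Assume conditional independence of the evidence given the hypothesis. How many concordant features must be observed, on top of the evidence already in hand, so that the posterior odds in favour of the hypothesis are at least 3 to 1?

Prior odds = 0.041/0.959 = 41/959.
Combined Bayes factor of the evidence already in hand = 4 × 2.5 = 10.
Odds after that evidence = (41/959) × 10 = 410/959.
Target odds = 3.
Need 2.2ⁿ ≥ 3 ÷ (410/959) = 2877/410.
2.2² = 4.84 falls short of 2877/410 but 2.2³ = 10.648 reaches it, so n = 3.

3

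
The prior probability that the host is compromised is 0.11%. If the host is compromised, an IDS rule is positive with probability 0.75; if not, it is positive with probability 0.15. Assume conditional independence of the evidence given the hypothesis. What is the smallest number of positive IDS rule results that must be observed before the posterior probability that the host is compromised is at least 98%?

7

Prior odds = 0.0011/0.9989 = 11/9989.
Likelihood ratio of a positive = 0.75/0.15 = 5.
Target odds: 0.98 ÷ 0.02 = 49.
Need (11/9989) × 5ⁿ ≥ 49, i.e. 5ⁿ ≥ 489461/11.
5⁶ = 15625 falls short of 489461/11 but 5⁷ = 78125 reaches it, so n = 7.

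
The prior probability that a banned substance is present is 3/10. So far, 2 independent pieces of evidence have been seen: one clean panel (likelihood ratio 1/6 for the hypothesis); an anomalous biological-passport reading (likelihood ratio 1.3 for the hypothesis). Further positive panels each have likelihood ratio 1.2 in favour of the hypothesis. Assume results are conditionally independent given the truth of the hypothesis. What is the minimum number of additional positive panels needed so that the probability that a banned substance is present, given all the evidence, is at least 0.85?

Prior odds = 0.3/0.7 = 3/7.
Combined Bayes factor of the evidence already in hand = (1/6) × 1.3 = 13/60.
Odds after that evidence = (3/7) × 13/60 = 13/140.
Target odds = 0.85/0.15 = 17/3.
Need 1.2ⁿ ≥ 17/3 ÷ (13/140) = 2380/39.
1.2²² ≈55.2061 falls short of 2380/39 but 1.2²³ ≈66.2474 reaches it, so n = 23.

23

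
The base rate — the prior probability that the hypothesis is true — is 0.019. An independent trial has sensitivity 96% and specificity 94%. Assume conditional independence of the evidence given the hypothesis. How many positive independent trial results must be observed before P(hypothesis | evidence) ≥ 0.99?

4

Prior odds = 0.019/0.981 = 19/981.
False-positive rate = 1 − 0.94 = 0.06; likelihood ratio of a positive = 0.96/0.06 = 16.
Target posterior odds = 0.99/0.01 = 99.
Need (19/981) × 16ⁿ ≥ 99, i.e. 16ⁿ ≥ 97119/19.
16³ = 4096 falls short of 97119/19 but 16⁴ = 65536 reaches it, so n = 4.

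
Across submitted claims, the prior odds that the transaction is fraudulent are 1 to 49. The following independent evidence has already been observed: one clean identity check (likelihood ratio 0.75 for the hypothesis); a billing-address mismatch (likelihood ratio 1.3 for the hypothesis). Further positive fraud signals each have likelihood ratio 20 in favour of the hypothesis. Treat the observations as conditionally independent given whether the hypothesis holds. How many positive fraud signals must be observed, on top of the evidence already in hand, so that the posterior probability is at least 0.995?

4

Prior odds = 1/49.
Combined Bayes factor of the evidence already in hand = 0.75 × 1.3 = 0.975.
Odds after that evidence = (1/49) × 0.975 = 39/1960.
Target odds = 0.995/0.005 = 199.
Need 20ⁿ ≥ 199 ÷ (39/1960) = 390040/39.
20³ = 8000 falls short of 390040/39 but 20⁴ = 160000 reaches it, so n = 4.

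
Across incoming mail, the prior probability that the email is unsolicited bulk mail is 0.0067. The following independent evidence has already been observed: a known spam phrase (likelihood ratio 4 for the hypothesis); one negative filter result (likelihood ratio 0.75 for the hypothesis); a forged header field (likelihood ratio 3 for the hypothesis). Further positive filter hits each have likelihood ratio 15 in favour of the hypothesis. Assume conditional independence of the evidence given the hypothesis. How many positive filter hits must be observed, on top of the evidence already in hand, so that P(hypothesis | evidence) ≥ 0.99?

Prior odds = 0.0067/0.9933 = 67/9933.
Combined Bayes factor of the evidence already in hand = 4 × 0.75 × 3 = 9.
Odds after that evidence = (67/9933) × 9 = 201/3311.
Target odds = 0.99/0.01 = 99.
Need 15ⁿ ≥ 99 ÷ (201/3311) = 109263/67.
15² = 225 falls short of 109263/67 but 15³ = 3375 reaches it, so n = 3.

3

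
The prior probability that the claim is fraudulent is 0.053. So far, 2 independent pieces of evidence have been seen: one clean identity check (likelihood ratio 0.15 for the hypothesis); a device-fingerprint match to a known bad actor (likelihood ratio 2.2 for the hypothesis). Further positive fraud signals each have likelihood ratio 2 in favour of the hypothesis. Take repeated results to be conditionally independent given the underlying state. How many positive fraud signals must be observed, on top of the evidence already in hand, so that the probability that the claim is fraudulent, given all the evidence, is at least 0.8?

8

Prior odds = 0.053/0.947 = 53/947.
Combined Bayes factor of the evidence already in hand = 0.15 × 2.2 = 0.33.
Odds after that evidence = (53/947) × 0.33 = 1749/94700.
Target odds = 0.8/0.2 = 4.
Need 2ⁿ ≥ 4 ÷ (1749/94700) = 378800/1749.
2⁷ = 128 falls short of 378800/1749 but 2⁸ = 256 reaches it, so n = 8.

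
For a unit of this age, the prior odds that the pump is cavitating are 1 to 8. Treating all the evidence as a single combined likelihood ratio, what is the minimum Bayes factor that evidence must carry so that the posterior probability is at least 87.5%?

Prior odds = 0.125.
Target odds = 0.875/0.125 = 7.
Required Bayes factor = 7 ÷ 0.125 = 56.

56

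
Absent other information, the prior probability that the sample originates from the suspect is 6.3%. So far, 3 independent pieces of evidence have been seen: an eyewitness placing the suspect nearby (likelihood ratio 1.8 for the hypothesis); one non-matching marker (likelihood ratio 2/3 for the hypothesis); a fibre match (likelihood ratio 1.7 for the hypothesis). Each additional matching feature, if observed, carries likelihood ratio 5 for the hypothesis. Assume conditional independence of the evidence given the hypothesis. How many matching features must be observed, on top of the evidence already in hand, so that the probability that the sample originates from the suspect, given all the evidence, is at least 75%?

2

Prior odds = 0.063/0.937 = 63/937.
Combined Bayes factor of the evidence already in hand = 1.8 × (2/3) × 1.7 = 2.04.
Odds after that evidence = (63/937) × 2.04 = 3213/23425.
Target odds = 0.75/0.25 = 3.
Need 5ⁿ ≥ 3 ÷ (3213/23425) = 23425/1071.
5¹ = 5 falls short of 23425/1071 but 5² = 25 reaches it, so n = 2.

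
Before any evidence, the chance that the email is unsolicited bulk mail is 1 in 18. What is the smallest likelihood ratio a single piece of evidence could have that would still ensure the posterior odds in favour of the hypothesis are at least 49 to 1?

833

Prior odds = (1/18)/(17/18) = 1/17.
Target odds = 49.
Required Bayes factor = 49 ÷ (1/17) = 833.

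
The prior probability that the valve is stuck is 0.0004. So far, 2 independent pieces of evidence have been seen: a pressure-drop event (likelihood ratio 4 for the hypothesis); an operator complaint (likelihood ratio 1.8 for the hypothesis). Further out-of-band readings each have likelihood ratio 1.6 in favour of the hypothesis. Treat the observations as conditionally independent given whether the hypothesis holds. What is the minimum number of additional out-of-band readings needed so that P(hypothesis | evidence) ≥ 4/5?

Prior odds = 0.0004/0.9996 = 1/2499.
Combined Bayes factor of the evidence already in hand = 4 × 1.8 = 7.2.
Odds after that evidence = (1/2499) × 7.2 = 12/4165.
Target odds = 0.8/0.2 = 4.
Need 1.6ⁿ ≥ 4 ÷ (12/4165) = 4165/3.
1.6¹⁵ ≈1152.92 falls short of 4165/3 but 1.6¹⁶ ≈1844.67 reaches it, so n = 16.

16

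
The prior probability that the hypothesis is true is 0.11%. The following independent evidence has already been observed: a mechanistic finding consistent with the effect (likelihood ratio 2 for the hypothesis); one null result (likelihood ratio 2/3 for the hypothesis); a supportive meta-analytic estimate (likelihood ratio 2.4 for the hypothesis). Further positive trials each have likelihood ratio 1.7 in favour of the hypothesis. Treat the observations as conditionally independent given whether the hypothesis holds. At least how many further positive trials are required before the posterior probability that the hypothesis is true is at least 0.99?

Prior odds = 0.0011/0.9989 = 11/9989.
Combined Bayes factor of the evidence already in hand = 2 × (2/3) × 2.4 = 3.2.
Odds after that evidence = (11/9989) × 3.2 = 176/49945.
Target odds = 0.99/0.01 = 99.
Need 1.7ⁿ ≥ 99 ÷ (176/49945) = 28094.0625.
1.7¹⁹ ≈23907.2 falls short of 28094.0625 but 1.7²⁰ ≈40642.3 reaches it, so n = 20.

20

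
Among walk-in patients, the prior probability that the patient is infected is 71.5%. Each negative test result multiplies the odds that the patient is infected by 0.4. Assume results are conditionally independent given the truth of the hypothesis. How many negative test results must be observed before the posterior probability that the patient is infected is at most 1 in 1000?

9

Prior odds = 0.715/0.285 = 143/57.
Likelihood ratio per negative test result = 0.4.
Target odds: 0.001 ÷ 0.999 = 1/999.
Need (143/57) × 0.4ⁿ ≤ 1/999, i.e. 0.4ⁿ ≤ 19/47619.
0.4⁸ = 256/390625 is still above 19/47619 but 0.4⁹ = 512/1953125 is at or below it, so n = 9.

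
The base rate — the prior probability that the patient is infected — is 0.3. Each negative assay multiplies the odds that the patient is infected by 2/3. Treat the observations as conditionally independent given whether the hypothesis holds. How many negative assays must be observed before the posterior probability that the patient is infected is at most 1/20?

6

Prior odds: 0.3 ÷ 0.7 = 3/7.
Likelihood ratio per negative assay = 2/3.
Target odds: 0.05 ÷ 0.95 = 1/19.
Require (2/3)ⁿ ≤ 1/19 ÷ (3/7) = 7/57.
(2/3)⁵ = 32/243 is still above 7/57 but (2/3)⁶ = 64/729 is at or below it, so n = 6.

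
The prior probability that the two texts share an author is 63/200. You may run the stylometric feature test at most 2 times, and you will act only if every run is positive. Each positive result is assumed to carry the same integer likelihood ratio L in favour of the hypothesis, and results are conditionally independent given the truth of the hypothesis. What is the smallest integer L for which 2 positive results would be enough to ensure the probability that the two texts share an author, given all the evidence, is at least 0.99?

15

Prior odds = 0.315/0.685 = 63/137.
Target odds = 0.99/0.01 = 99.
Need L² ≥ 99 ÷ (63/137) = 1507/7.
14² = 196 < 1507/7 ≤ 225 = 15², so L = 15.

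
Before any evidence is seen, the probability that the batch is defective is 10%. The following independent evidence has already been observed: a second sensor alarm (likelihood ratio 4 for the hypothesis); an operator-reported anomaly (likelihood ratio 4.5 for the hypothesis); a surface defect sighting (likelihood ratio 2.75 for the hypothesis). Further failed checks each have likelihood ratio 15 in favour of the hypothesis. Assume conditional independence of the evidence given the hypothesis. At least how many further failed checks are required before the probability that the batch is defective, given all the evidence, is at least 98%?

Prior odds = 0.1/0.9 = 1/9.
Combined Bayes factor of the evidence already in hand = 4 × 4.5 × 2.75 = 49.5.
Odds after that evidence = (1/9) × 49.5 = 5.5.
Target odds = 0.98/0.02 = 49.
Need 15ⁿ ≥ 49 ÷ 5.5 = 98/11.
15¹ = 15, which meets the required 98/11; so n = 1.

1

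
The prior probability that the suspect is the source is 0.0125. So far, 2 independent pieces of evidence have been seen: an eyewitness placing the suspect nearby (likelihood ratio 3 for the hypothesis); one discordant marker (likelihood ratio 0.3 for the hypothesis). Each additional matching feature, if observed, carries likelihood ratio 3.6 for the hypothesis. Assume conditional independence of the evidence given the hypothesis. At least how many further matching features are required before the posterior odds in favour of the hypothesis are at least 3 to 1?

5

Prior odds = 0.0125/0.9875 = 1/79.
Combined Bayes factor of the evidence already in hand = 3 × 0.3 = 0.9.
Odds after that evidence = (1/79) × 0.9 = 9/790.
Target odds = 3.
Need 3.6ⁿ ≥ 3 ÷ (9/790) = 790/3.
3.6⁴ = 167.9616 falls short of 790/3 but 3.6⁵ = 604.66176 reaches it, so n = 5.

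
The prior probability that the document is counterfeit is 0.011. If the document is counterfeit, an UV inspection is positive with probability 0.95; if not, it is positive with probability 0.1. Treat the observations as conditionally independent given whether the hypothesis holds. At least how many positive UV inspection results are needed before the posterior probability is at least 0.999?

6

Prior odds = 0.011/0.989 = 11/989.
Likelihood ratio of a positive = 0.95/0.1 = 9.5.
Target posterior odds = 0.999/0.001 = 999.
Need (11/989) × 9.5ⁿ ≥ 999, i.e. 9.5ⁿ ≥ 988011/11.
9.5⁵ = 77378.09375 falls short of 988011/11 but 9.5⁶ = 47045881/64 reaches it, so n = 6.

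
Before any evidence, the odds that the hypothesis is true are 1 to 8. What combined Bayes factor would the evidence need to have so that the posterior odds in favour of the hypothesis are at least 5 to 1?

40

Prior odds = 0.125.
Target odds = 5.
Required Bayes factor = 5 ÷ 0.125 = 40.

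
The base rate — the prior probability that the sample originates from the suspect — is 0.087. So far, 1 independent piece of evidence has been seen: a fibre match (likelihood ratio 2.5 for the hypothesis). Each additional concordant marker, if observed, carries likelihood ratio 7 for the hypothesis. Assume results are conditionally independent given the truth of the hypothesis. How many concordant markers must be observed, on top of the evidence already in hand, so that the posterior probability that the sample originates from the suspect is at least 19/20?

3

Prior odds = 0.087/0.913 = 87/913.
Bayes factor of the evidence already in hand = 2.5.
Odds after that evidence = (87/913) × 2.5 = 435/1826.
Target odds = 0.95/0.05 = 19.
Need 7ⁿ ≥ 19 ÷ (435/1826) = 34694/435.
7² = 49 falls short of 34694/435 but 7³ = 343 reaches it, so n = 3.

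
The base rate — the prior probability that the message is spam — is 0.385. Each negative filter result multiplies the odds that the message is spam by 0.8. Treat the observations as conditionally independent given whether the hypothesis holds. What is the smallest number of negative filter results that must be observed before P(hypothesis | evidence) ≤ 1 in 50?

16

Prior odds: 0.385 ÷ 0.615 = 77/123.
Likelihood ratio per negative filter result = 0.8.
Target posterior odds = 0.02/0.98 = 1/49.
Require 0.8ⁿ ≤ 1/49 ÷ (77/123) = 123/3773.
0.8¹⁵ ≈0.0351844 is still above 123/3773 but 0.8¹⁶ ≈0.0281475 is at or below it, so n = 16.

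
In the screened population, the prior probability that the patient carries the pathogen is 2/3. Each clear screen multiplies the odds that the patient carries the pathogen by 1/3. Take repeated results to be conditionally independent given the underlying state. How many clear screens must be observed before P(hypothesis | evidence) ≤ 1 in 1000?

7

Prior odds = (2/3)/(1/3) = 2.
Likelihood ratio per clear screen = 1/3.
Target posterior odds = 0.001/0.999 = 1/999.
Require (1/3)ⁿ ≤ 1/999 ÷ 2 = 1/1998.
(1/3)⁶ = 1/729 is still above 1/1998 but (1/3)⁷ = 1/2187 is at or below it, so n = 7.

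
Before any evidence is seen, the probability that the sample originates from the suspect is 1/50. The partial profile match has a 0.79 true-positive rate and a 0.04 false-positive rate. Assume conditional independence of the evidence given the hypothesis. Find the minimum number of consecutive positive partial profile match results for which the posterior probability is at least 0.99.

Prior odds = 0.02/0.98 = 1/49.
Likelihood ratio of a positive result = 0.79/0.04 = 19.75.
Target odds: 0.99 ÷ 0.01 = 99.
Need (1/49) × 19.75ⁿ ≥ 99, i.e. 19.75ⁿ ≥ 4851.
19.75² = 390.0625 falls short of 4851 but 19.75³ = 7703.734375 reaches it, so n = 3.

3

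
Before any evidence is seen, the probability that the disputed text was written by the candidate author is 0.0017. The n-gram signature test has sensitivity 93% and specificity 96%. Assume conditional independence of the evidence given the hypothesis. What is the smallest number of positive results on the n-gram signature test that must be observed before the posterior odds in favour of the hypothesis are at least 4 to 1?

3

Prior odds: 0.0017 ÷ 0.9983 = 17/9983.
False-positive rate = 1 − 0.96 = 0.04; likelihood ratio of a positive = 0.93/0.04 = 23.25.
Target odds = 4.
Require 23.25ⁿ ≥ 4 ÷ (17/9983) = 39932/17.
23.25² = 540.5625 falls short of 39932/17 but 23.25³ = 804357/64 reaches it, so n = 3.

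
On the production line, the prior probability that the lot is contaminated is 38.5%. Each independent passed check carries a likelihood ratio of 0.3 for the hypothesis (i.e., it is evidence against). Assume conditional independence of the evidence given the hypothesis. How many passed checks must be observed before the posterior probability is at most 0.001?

Prior odds = 0.385/0.615 = 77/123.
Likelihood ratio per passed check = 0.3.
Target posterior odds = 0.001/0.999 = 1/999.
Require 0.3ⁿ ≤ 1/999 ÷ (77/123) = 41/25641.
0.3⁵ = 243/100000 is still above 41/25641 but 0.3⁶ = 729/1000000 is at or below it, so n = 6.

6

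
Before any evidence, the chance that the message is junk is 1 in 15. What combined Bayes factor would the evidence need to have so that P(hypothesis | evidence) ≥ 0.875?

98

Prior odds = (1/15)/(14/15) = 1/14.
Target odds = 0.875/0.125 = 7.
Required Bayes factor = 7 ÷ (1/14) = 98.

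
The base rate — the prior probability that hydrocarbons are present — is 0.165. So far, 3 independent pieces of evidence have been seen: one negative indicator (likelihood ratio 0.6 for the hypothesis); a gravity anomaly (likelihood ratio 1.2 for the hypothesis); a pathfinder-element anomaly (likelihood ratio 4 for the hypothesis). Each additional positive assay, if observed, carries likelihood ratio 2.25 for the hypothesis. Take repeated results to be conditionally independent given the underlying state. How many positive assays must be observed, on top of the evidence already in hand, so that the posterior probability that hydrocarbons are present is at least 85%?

Prior odds = 0.165/0.835 = 33/167.
Combined Bayes factor of the evidence already in hand = 0.6 × 1.2 × 4 = 2.88.
Odds after that evidence = (33/167) × 2.88 = 2376/4175.
Target odds = 0.85/0.15 = 17/3.
Need 2.25ⁿ ≥ 17/3 ÷ (2376/4175) = 70975/7128.
2.25² = 5.0625 falls short of 70975/7128 but 2.25³ = 11.390625 reaches it, so n = 3.

3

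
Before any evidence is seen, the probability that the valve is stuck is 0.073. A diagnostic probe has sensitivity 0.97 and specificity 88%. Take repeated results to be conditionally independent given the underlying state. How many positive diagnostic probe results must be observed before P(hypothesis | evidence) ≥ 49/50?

4

Prior odds = 0.073/0.927 = 73/927.
False-positive rate = 1 − 0.88 = 0.12; likelihood ratio of a positive = 0.97/0.12 = 97/12.
Target posterior odds = 0.98/0.02 = 49.
Need (73/927) × (97/12)ⁿ ≥ 49, i.e. (97/12)ⁿ ≥ 45423/73.
(97/12)³ = 912673/1728 falls short of 45423/73 but (97/12)⁴ = 88529281/20736 reaches it, so n = 4.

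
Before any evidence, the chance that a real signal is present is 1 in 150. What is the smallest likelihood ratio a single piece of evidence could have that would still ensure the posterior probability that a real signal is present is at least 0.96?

Prior odds = (1/150)/(149/150) = 1/149.
Target odds = 0.96/0.04 = 24.
Required Bayes factor = 24 ÷ (1/149) = 3576.

3576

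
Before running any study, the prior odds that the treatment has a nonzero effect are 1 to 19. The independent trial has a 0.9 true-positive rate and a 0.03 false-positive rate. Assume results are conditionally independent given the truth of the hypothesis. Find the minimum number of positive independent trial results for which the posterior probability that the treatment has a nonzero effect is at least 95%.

Prior odds = 1/19.
Likelihood ratio of a positive result = 0.9/0.03 = 30.
Target odds: 0.95 ÷ 0.05 = 19.
Require 30ⁿ ≥ 19 ÷ (1/19) = 361.
30¹ = 30 falls short of 361 but 30² = 900 reaches it, so n = 2.

2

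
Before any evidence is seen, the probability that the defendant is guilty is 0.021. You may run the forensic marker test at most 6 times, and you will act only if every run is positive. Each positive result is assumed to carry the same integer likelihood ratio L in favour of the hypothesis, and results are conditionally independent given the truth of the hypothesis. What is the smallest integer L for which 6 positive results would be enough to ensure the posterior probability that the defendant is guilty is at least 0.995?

Prior odds = 0.021/0.979 = 21/979.
Target odds = 0.995/0.005 = 199.
Need L⁶ ≥ 199 ÷ (21/979) = 194821/21.
4⁶ = 4096 < 194821/21 ≤ 15625 = 5⁶, so L = 5.

5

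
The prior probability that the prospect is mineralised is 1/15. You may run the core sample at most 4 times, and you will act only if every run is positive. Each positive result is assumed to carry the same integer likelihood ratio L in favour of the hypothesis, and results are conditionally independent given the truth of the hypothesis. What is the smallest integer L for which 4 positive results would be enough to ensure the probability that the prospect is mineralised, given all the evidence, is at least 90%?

4

Prior odds = (1/15)/(14/15) = 1/14.
Target odds = 0.9/0.1 = 9.
Need L⁴ ≥ 9 ÷ (1/14) = 126.
3⁴ = 81 < 126 ≤ 256 = 4⁴, so L = 4.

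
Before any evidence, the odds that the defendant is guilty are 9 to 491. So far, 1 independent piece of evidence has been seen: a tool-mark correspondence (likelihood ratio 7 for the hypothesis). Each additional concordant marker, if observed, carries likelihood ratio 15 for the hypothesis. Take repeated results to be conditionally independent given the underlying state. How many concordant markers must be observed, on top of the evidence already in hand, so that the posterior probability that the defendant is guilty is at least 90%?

2

Prior odds = 9/491.
Bayes factor of the evidence already in hand = 7.
Odds after that evidence = (9/491) × 7 = 63/491.
Target odds = 0.9/0.1 = 9.
Need 15ⁿ ≥ 9 ÷ (63/491) = 491/7.
15¹ = 15 falls short of 491/7 but 15² = 225 reaches it, so n = 2.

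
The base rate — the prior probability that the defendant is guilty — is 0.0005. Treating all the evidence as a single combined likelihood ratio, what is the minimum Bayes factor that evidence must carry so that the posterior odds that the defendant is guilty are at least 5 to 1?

Prior odds = 0.0005/0.9995 = 1/1999.
Target odds = 5.
Required Bayes factor = 5 ÷ (1/1999) = 9995.

9995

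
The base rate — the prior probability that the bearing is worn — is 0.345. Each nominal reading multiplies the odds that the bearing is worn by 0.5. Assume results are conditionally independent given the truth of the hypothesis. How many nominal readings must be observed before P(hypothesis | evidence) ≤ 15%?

2

Prior odds = 0.345/0.655 = 69/131.
Likelihood ratio per nominal reading = 0.5.
Target posterior odds = 0.15/0.85 = 3/17.
Need (69/131) × 0.5ⁿ ≤ 3/17, i.e. 0.5ⁿ ≤ 131/391.
0.5¹ = 0.5 is still above 131/391 but 0.5² = 0.25 is at or below it, so n = 2.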